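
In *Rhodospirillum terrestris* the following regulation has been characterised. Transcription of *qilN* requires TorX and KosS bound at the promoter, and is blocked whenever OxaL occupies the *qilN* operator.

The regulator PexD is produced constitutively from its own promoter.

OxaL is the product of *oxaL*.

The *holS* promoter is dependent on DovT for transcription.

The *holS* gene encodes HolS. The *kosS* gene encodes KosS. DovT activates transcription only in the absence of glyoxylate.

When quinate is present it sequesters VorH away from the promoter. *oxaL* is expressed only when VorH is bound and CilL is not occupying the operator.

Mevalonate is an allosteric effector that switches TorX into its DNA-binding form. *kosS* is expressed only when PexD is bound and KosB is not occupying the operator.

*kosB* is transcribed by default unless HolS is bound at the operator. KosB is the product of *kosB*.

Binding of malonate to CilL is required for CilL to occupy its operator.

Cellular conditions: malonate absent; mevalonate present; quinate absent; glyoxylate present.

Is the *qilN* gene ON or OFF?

Mevalonate is present, so TorX is active.
PexD is produced constitutively and is active.
Glyoxylate is present, so DovT is inactive.
Required activator DovT is absent, so *holS* is not transcribed.
So HolS is not produced.
With no repressor bound, *kosB* is transcribed.
So KosB is produced and active.
With repressor KosB bound, *kosS* is not transcribed.
So KosS is not produced.
Malonate is absent, so CilL is inactive.
Quinate is absent, so VorH is active.
No repressor is bound and VorH is active, so *oxaL* is transcribed.
So OxaL is produced and active.
With repressor OxaL bound, *qilN* is not transcribed.

OFF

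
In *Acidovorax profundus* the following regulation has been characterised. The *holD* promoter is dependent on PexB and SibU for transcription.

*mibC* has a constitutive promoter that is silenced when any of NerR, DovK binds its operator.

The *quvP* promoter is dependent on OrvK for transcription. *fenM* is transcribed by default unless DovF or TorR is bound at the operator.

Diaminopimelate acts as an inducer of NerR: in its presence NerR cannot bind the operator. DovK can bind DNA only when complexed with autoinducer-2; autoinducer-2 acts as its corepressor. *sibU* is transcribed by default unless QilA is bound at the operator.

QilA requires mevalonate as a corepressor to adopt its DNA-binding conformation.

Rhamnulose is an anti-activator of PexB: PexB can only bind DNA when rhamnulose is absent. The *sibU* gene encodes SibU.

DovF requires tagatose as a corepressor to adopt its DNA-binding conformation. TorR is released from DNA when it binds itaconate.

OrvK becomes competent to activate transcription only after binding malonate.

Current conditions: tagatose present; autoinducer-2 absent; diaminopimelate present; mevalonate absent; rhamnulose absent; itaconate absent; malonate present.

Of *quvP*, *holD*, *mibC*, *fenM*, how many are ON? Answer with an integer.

3

Malonate is present, so OrvK is active.
No repressor is bound and OrvK is active, so *quvP* is transcribed.
→ *quvP* is ON.
Rhamnulose is absent, so PexB is active.
Mevalonate is absent, so QilA is inactive.
With no repressor bound, *sibU* is transcribed.
So SibU is produced and active.
No repressor is bound and PexB and SibU are active, so *holD* is transcribed.
→ *holD* is ON.
Diaminopimelate is present, so NerR is inactive.
Autoinducer-2 is absent, so DovK is inactive.
With no repressor bound, *mibC* is transcribed.
→ *mibC* is ON.
Tagatose is present, so DovF is active.
Itaconate is absent, so TorR is active.
With repressor DovF bound, *fenM* is not transcribed.
→ *fenM* is OFF.
3 of the 4 genes are transcribed.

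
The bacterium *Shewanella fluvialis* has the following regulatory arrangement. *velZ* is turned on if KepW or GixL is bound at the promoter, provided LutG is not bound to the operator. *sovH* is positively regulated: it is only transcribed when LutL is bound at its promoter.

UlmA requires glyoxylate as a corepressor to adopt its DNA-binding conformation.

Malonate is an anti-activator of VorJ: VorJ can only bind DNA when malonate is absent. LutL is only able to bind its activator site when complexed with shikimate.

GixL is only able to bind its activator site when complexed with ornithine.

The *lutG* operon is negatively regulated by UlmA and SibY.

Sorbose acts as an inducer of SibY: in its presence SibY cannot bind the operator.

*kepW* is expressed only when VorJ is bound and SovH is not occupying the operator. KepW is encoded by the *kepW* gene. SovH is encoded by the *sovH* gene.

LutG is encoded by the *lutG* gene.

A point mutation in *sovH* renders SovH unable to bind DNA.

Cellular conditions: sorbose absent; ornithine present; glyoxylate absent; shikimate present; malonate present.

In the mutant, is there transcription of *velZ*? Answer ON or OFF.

Glyoxylate is absent, so UlmA is inactive.
Sorbose is absent, so SibY is active.
With repressor SibY bound, *lutG* is not transcribed.
So LutG is not produced.
SovH is non-functional in this strain, so it has no effect.
Malonate is present, so VorJ is inactive.
Required activator VorJ is absent, so *kepW* is not transcribed.
So KepW is not produced.
Ornithine is present, so GixL is active.
Activator GixL is present, so *velZ* is transcribed.

ON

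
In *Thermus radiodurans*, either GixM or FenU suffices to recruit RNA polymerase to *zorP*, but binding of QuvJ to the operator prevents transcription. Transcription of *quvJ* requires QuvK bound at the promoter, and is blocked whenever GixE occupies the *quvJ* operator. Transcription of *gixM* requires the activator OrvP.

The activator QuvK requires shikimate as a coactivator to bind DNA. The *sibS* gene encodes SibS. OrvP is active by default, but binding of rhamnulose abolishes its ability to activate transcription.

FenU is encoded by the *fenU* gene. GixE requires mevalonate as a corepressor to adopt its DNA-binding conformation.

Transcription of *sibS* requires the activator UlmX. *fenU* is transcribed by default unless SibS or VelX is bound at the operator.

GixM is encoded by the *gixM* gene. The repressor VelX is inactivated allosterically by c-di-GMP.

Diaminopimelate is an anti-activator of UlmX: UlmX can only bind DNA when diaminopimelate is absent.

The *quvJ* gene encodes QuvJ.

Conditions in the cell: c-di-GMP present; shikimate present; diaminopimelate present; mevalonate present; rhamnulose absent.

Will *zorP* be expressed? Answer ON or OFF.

Rhamnulose is absent, so OrvP is active.
No repressor is bound and OrvP is active, so *gixM* is transcribed.
So GixM is produced and active.
Diaminopimelate is present, so UlmX is inactive.
Required activator UlmX is absent, so *sibS* is not transcribed.
So SibS is not produced.
c-di-GMP is present, so VelX is inactive.
With no repressor bound, *fenU* is transcribed.
So FenU is produced and active.
Mevalonate is present, so GixE is active.
Shikimate is present, so QuvK is active.
With repressor GixE bound, *quvJ* is not transcribed.
So QuvJ is not produced.
Activator GixM is present, so *zorP* is transcribed.

ON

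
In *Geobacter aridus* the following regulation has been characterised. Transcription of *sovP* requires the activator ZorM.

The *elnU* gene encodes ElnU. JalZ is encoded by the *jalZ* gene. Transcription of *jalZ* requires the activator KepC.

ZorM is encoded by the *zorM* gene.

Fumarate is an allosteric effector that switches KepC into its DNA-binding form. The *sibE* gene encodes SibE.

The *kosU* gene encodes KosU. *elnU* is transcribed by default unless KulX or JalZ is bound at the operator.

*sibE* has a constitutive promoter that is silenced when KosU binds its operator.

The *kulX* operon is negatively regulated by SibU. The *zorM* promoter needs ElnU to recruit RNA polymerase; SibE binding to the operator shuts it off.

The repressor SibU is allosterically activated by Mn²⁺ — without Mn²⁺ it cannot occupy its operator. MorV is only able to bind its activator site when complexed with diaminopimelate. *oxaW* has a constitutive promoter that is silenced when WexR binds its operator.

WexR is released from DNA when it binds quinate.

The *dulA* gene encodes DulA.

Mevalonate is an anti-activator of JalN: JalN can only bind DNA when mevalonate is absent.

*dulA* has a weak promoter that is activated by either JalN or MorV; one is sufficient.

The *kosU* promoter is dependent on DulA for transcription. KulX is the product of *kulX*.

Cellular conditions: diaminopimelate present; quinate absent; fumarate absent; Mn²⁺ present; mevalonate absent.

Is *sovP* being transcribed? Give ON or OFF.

Mevalonate is absent, so JalN is active.
Diaminopimelate is present, so MorV is active.
Activator JalN is present, so *dulA* is transcribed.
So DulA is produced and active.
No repressor is bound and DulA is active, so *kosU* is transcribed.
So KosU is produced and active.
With repressor KosU bound, *sibE* is not transcribed.
So SibE is not produced.
Mn²⁺ is present, so SibU is active.
With repressor SibU bound, *kulX* is not transcribed.
So KulX is not produced.
Fumarate is absent, so KepC is inactive.
Required activator KepC is absent, so *jalZ* is not transcribed.
So JalZ is not produced.
With no repressor bound, *elnU* is transcribed.
So ElnU is produced and active.
No repressor is bound and ElnU is active, so *zorM* is transcribed.
So ZorM is produced and active.
No repressor is bound and ZorM is active, so *sovP* is transcribed.

ON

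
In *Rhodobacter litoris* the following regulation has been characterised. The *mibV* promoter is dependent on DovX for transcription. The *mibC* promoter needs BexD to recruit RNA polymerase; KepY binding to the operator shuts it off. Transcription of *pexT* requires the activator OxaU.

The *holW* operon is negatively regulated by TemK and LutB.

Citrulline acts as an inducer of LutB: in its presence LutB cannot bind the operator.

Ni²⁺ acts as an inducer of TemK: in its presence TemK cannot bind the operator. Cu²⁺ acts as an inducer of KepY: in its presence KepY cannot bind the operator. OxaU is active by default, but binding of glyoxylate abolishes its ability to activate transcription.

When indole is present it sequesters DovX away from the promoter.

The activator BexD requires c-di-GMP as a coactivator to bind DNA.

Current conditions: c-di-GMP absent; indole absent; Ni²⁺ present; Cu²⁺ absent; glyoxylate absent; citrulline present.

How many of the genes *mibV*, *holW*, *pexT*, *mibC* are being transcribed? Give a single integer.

Indole is absent, so DovX is active.
No repressor is bound and DovX is active, so *mibV* is transcribed.
→ *mibV* is ON.
Ni²⁺ is present, so TemK is inactive.
Citrulline is present, so LutB is inactive.
With no repressor bound, *holW* is transcribed.
→ *holW* is ON.
Glyoxylate is absent, so OxaU is active.
No repressor is bound and OxaU is active, so *pexT* is transcribed.
→ *pexT* is ON.
Cu²⁺ is absent, so KepY is active.
c-di-GMP is absent, so BexD is inactive.
With repressor KepY bound, *mibC* is not transcribed.
→ *mibC* is OFF.
3 of the 4 genes are transcribed.

3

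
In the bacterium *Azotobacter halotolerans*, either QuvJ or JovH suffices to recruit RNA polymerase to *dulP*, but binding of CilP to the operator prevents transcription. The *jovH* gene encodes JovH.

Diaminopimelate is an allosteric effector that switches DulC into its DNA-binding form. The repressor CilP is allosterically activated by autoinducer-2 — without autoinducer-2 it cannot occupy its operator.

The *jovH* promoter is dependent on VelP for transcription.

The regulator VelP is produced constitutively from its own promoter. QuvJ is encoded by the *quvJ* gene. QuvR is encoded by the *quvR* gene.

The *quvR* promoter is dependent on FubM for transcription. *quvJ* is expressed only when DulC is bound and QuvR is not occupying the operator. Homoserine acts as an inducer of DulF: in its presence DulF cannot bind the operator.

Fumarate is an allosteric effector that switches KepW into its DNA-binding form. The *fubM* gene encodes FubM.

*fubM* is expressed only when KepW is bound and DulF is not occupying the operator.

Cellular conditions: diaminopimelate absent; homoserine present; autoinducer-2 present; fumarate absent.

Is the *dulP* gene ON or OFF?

OFF

Diaminopimelate is absent, so DulC is inactive.
Fumarate is absent, so KepW is inactive.
Homoserine is present, so DulF is inactive.
Required activator KepW is absent, so *fubM* is not transcribed.
So FubM is not produced.
Required activator FubM is absent, so *quvR* is not transcribed.
So QuvR is not produced.
Required activator DulC is absent, so *quvJ* is not transcribed.
So QuvJ is not produced.
VelP is produced constitutively and is active.
No repressor is bound and VelP is active, so *jovH* is transcribed.
So JovH is produced and active.
Autoinducer-2 is present, so CilP is active.
With repressor CilP bound, *dulP* is not transcribed.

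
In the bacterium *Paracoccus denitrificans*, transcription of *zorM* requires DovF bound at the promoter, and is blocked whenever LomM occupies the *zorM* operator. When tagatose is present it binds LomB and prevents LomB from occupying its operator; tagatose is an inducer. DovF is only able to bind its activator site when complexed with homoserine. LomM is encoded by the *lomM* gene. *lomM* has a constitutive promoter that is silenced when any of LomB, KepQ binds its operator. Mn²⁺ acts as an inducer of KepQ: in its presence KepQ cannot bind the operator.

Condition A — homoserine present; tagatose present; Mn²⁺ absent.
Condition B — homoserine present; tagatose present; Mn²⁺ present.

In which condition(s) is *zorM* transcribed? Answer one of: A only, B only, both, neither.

A only

Condition A:
Homoserine is present, so DovF is active.
Tagatose is present, so LomB is inactive.
Mn²⁺ is absent, so KepQ is active.
With repressor KepQ bound, *lomM* is not transcribed.
So LomM is not produced.
No repressor is bound and DovF is active, so *zorM* is transcribed.
→ *zorM* is ON in A.
Condition B:
Homoserine is present, so DovF is active.
Tagatose is present, so LomB is inactive.
Mn²⁺ is present, so KepQ is inactive.
With no repressor bound, *lomM* is transcribed.
So LomM is produced and active.
With repressor LomM bound, *zorM* is not transcribed.
→ *zorM* is OFF in B.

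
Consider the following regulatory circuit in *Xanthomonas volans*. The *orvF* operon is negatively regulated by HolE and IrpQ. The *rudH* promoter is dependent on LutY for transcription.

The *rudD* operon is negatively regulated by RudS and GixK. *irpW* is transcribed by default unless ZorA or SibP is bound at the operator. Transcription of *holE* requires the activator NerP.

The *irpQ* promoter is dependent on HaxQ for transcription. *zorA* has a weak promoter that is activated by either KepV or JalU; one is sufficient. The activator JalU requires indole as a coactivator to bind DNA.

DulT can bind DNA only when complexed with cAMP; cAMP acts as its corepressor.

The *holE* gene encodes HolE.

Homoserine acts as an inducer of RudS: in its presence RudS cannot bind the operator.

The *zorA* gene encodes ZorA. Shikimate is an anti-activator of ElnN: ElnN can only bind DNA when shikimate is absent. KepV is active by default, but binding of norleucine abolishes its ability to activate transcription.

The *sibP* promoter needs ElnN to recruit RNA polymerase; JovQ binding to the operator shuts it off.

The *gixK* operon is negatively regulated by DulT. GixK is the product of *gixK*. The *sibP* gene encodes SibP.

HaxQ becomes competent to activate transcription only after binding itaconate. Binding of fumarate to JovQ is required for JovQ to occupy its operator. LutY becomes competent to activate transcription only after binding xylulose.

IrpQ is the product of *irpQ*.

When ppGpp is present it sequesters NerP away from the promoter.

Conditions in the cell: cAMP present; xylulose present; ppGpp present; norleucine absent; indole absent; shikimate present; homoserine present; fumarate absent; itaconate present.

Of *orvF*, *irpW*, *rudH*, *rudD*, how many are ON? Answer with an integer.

ppGpp is present, so NerP is inactive.
Required activator NerP is absent, so *holE* is not transcribed.
So HolE is not produced.
Itaconate is present, so HaxQ is active.
No repressor is bound and HaxQ is active, so *irpQ* is transcribed.
So IrpQ is produced and active.
With repressor IrpQ bound, *orvF* is not transcribed.
→ *orvF* is OFF.
Norleucine is absent, so KepV is active.
Indole is absent, so JalU is inactive.
Activator KepV is present, so *zorA* is transcribed.
So ZorA is produced and active.
Shikimate is present, so ElnN is inactive.
Fumarate is absent, so JovQ is inactive.
Required activator ElnN is absent, so *sibP* is not transcribed.
So SibP is not produced.
With repressor ZorA bound, *irpW* is not transcribed.
→ *irpW* is OFF.
Xylulose is present, so LutY is active.
No repressor is bound and LutY is active, so *rudH* is transcribed.
→ *rudH* is ON.
Homoserine is present, so RudS is inactive.
cAMP is present, so DulT is active.
With repressor DulT bound, *gixK* is not transcribed.
So GixK is not produced.
With no repressor bound, *rudD* is transcribed.
→ *rudD* is ON.
2 of the 4 genes are transcribed.

2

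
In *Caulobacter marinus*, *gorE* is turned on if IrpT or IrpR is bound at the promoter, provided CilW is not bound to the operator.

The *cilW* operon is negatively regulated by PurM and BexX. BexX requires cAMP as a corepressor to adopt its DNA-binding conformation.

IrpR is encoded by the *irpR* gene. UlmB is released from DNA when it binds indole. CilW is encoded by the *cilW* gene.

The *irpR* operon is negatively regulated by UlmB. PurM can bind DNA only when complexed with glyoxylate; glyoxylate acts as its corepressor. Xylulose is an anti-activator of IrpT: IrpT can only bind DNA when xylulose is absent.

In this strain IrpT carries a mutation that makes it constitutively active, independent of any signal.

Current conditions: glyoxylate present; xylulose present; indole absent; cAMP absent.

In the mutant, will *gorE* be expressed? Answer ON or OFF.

Glyoxylate is present, so PurM is active.
cAMP is absent, so BexX is inactive.
With repressor PurM bound, *cilW* is not transcribed.
So CilW is not produced.
IrpT is constitutively active in this strain.
Indole is absent, so UlmB is active.
With repressor UlmB bound, *irpR* is not transcribed.
So IrpR is not produced.
Activator IrpT is present, so *gorE* is transcribed.

ON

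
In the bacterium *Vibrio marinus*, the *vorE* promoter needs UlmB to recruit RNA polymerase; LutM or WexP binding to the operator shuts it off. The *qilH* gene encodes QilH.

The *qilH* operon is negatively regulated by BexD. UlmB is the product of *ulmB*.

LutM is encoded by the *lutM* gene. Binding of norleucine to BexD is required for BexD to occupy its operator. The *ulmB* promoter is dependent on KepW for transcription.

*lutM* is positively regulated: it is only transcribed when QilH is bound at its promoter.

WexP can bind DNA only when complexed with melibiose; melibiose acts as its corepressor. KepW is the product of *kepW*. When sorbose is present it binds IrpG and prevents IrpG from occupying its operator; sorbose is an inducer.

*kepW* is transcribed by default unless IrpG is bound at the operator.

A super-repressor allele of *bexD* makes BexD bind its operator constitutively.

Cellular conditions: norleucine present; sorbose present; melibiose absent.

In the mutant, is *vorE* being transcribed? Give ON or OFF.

ON

BexD is constitutively active in this strain.
With repressor BexD bound, *qilH* is not transcribed.
So QilH is not produced.
Required activator QilH is absent, so *lutM* is not transcribed.
So LutM is not produced.
Melibiose is absent, so WexP is inactive.
Sorbose is present, so IrpG is inactive.
With no repressor bound, *kepW* is transcribed.
So KepW is produced and active.
No repressor is bound and KepW is active, so *ulmB* is transcribed.
So UlmB is produced and active.
No repressor is bound and UlmB is active, so *vorE* is transcribed.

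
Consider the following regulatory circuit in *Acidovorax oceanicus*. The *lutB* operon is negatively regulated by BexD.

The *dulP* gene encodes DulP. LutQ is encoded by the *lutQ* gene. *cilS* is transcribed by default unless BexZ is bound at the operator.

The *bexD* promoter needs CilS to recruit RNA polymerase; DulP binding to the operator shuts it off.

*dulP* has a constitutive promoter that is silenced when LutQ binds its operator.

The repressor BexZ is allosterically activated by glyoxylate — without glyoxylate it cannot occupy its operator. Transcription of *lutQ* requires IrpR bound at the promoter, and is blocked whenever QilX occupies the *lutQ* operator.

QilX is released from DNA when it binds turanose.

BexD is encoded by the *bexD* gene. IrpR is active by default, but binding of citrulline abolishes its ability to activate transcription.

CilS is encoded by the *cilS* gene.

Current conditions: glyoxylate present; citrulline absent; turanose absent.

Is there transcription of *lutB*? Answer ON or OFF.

Turanose is absent, so QilX is active.
Citrulline is absent, so IrpR is active.
With repressor QilX bound, *lutQ* is not transcribed.
So LutQ is not produced.
With no repressor bound, *dulP* is transcribed.
So DulP is produced and active.
Glyoxylate is present, so BexZ is active.
With repressor BexZ bound, *cilS* is not transcribed.
So CilS is not produced.
With repressor DulP bound, *bexD* is not transcribed.
So BexD is not produced.
With no repressor bound, *lutB* is transcribed.

ON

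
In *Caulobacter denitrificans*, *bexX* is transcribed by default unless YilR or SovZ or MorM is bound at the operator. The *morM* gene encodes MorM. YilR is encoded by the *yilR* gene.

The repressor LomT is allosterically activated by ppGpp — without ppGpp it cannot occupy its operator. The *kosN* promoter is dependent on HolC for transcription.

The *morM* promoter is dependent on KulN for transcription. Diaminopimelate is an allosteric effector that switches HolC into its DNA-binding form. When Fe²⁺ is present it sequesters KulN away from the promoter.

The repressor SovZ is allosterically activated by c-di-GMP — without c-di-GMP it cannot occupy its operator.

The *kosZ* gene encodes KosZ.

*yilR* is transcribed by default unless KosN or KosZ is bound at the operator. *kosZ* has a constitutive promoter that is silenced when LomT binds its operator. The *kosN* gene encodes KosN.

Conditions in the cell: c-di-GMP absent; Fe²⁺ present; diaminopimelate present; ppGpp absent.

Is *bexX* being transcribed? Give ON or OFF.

ON

Diaminopimelate is present, so HolC is active.
No repressor is bound and HolC is active, so *kosN* is transcribed.
So KosN is produced and active.
ppGpp is absent, so LomT is inactive.
With no repressor bound, *kosZ* is transcribed.
So KosZ is produced and active.
With repressor KosN bound, *yilR* is not transcribed.
So YilR is not produced.
c-di-GMP is absent, so SovZ is inactive.
Fe²⁺ is present, so KulN is inactive.
Required activator KulN is absent, so *morM* is not transcribed.
So MorM is not produced.
With no repressor bound, *bexX* is transcribed.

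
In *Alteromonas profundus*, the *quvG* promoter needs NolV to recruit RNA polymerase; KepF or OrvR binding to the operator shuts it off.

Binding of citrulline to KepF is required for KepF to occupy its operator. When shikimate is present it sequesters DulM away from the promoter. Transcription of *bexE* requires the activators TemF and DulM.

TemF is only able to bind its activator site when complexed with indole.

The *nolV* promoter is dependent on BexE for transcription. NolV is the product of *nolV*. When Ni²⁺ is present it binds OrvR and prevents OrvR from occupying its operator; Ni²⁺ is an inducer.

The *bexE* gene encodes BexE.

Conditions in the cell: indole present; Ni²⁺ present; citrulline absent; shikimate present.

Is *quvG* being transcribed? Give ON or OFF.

Citrulline is absent, so KepF is inactive.
Ni²⁺ is present, so OrvR is inactive.
Indole is present, so TemF is active.
Shikimate is present, so DulM is inactive.
Required activator DulM is absent, so *bexE* is not transcribed.
So BexE is not produced.
Required activator BexE is absent, so *nolV* is not transcribed.
So NolV is not produced.
Required activator NolV is absent, so *quvG* is not transcribed.

OFF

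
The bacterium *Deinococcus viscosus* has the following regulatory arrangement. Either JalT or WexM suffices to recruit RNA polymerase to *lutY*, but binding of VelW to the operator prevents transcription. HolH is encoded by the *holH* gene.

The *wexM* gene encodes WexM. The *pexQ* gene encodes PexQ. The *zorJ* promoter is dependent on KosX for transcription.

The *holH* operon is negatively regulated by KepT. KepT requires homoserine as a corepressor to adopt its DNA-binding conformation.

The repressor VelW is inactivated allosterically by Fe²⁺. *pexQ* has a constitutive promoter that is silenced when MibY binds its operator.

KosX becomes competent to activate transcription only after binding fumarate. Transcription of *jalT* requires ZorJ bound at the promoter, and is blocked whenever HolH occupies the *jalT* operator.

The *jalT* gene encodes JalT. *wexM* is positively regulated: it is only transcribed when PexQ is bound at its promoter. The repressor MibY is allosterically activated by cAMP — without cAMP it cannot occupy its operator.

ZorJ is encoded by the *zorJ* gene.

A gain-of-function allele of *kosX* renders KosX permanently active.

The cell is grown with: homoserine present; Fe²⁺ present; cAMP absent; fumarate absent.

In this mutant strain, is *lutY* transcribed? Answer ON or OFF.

KosX is constitutively active in this strain.
No repressor is bound and KosX is active, so *zorJ* is transcribed.
So ZorJ is produced and active.
Homoserine is present, so KepT is active.
With repressor KepT bound, *holH* is not transcribed.
So HolH is not produced.
No repressor is bound and ZorJ is active, so *jalT* is transcribed.
So JalT is produced and active.
cAMP is absent, so MibY is inactive.
With no repressor bound, *pexQ* is transcribed.
So PexQ is produced and active.
No repressor is bound and PexQ is active, so *wexM* is transcribed.
So WexM is produced and active.
Fe²⁺ is present, so VelW is inactive.
Activator JalT is present, so *lutY* is transcribed.

ON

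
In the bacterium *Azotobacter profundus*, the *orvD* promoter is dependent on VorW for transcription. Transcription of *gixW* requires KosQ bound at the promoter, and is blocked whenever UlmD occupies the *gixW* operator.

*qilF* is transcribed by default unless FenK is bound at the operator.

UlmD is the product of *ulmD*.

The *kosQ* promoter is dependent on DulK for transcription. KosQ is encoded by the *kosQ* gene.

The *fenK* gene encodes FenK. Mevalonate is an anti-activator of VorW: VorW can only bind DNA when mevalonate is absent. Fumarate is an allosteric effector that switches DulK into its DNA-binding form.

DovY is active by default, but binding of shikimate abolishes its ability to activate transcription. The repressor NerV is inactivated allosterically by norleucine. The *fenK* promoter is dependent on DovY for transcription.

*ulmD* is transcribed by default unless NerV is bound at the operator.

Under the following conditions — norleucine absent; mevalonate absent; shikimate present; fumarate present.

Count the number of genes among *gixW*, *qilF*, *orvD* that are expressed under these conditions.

Fumarate is present, so DulK is active.
No repressor is bound and DulK is active, so *kosQ* is transcribed.
So KosQ is produced and active.
Norleucine is absent, so NerV is active.
With repressor NerV bound, *ulmD* is not transcribed.
So UlmD is not produced.
No repressor is bound and KosQ is active, so *gixW* is transcribed.
→ *gixW* is ON.
Shikimate is present, so DovY is inactive.
Required activator DovY is absent, so *fenK* is not transcribed.
So FenK is not produced.
With no repressor bound, *qilF* is transcribed.
→ *qilF* is ON.
Mevalonate is absent, so VorW is active.
No repressor is bound and VorW is active, so *orvD* is transcribed.
→ *orvD* is ON.
3 of the 3 genes are transcribed.

3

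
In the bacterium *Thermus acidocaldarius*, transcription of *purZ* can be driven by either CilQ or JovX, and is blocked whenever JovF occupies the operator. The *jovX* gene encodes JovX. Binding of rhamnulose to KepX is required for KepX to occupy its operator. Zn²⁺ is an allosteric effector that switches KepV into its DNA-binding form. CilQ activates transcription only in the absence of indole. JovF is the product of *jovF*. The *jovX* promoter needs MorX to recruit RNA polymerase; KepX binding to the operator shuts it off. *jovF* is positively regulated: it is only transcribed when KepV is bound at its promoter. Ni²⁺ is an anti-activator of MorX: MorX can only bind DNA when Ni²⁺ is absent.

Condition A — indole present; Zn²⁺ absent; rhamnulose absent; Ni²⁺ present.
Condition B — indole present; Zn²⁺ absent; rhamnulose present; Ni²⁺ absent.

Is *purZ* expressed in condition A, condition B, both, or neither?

Condition A:
Indole is present, so CilQ is inactive.
Zn²⁺ is absent, so KepV is inactive.
Required activator KepV is absent, so *jovF* is not transcribed.
So JovF is not produced.
Rhamnulose is absent, so KepX is inactive.
Ni²⁺ is present, so MorX is inactive.
Required activator MorX is absent, so *jovX* is not transcribed.
So JovX is not produced.
No activator is available at the *purZ* promoter, so *purZ* is not transcribed.
→ *purZ* is OFF in A.
Condition B:
Indole is present, so CilQ is inactive.
Zn²⁺ is absent, so KepV is inactive.
Required activator KepV is absent, so *jovF* is not transcribed.
So JovF is not produced.
Rhamnulose is present, so KepX is active.
Ni²⁺ is absent, so MorX is active.
With repressor KepX bound, *jovX* is not transcribed.
So JovX is not produced.
No activator is available at the *purZ* promoter, so *purZ* is not transcribed.
→ *purZ* is OFF in B.

neither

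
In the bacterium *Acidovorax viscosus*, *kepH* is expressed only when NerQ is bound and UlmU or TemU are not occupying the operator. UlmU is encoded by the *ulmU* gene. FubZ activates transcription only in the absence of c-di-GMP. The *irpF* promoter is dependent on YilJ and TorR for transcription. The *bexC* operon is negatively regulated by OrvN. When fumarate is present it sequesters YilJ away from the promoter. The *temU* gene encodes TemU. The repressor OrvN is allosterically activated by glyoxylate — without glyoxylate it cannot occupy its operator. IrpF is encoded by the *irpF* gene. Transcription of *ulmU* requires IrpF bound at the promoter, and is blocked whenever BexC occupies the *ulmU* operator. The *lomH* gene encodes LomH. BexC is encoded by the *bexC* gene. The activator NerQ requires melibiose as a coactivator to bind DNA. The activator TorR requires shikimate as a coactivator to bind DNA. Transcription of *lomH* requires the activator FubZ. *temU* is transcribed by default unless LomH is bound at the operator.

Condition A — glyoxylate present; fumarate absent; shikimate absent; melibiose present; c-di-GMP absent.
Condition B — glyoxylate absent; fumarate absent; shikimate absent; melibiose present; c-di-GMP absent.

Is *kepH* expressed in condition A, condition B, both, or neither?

both

Condition A:
Glyoxylate is present, so OrvN is active.
With repressor OrvN bound, *bexC* is not transcribed.
So BexC is not produced.
Fumarate is absent, so YilJ is active.
Shikimate is absent, so TorR is inactive.
Required activator TorR is absent, so *irpF* is not transcribed.
So IrpF is not produced.
Required activator IrpF is absent, so *ulmU* is not transcribed.
So UlmU is not produced.
Melibiose is present, so NerQ is active.
c-di-GMP is absent, so FubZ is active.
No repressor is bound and FubZ is active, so *lomH* is transcribed.
So LomH is produced and active.
With repressor LomH bound, *temU* is not transcribed.
So TemU is not produced.
No repressor is bound and NerQ is active, so *kepH* is transcribed.
→ *kepH* is ON in A.
Condition B:
Glyoxylate is absent, so OrvN is inactive.
With no repressor bound, *bexC* is transcribed.
So BexC is produced and active.
Fumarate is absent, so YilJ is active.
Shikimate is absent, so TorR is inactive.
Required activator TorR is absent, so *irpF* is not transcribed.
So IrpF is not produced.
With repressor BexC bound, *ulmU* is not transcribed.
So UlmU is not produced.
Melibiose is present, so NerQ is active.
c-di-GMP is absent, so FubZ is active.
No repressor is bound and FubZ is active, so *lomH* is transcribed.
So LomH is produced and active.
With repressor LomH bound, *temU* is not transcribed.
So TemU is not produced.
No repressor is bound and NerQ is active, so *kepH* is transcribed.
→ *kepH* is ON in B.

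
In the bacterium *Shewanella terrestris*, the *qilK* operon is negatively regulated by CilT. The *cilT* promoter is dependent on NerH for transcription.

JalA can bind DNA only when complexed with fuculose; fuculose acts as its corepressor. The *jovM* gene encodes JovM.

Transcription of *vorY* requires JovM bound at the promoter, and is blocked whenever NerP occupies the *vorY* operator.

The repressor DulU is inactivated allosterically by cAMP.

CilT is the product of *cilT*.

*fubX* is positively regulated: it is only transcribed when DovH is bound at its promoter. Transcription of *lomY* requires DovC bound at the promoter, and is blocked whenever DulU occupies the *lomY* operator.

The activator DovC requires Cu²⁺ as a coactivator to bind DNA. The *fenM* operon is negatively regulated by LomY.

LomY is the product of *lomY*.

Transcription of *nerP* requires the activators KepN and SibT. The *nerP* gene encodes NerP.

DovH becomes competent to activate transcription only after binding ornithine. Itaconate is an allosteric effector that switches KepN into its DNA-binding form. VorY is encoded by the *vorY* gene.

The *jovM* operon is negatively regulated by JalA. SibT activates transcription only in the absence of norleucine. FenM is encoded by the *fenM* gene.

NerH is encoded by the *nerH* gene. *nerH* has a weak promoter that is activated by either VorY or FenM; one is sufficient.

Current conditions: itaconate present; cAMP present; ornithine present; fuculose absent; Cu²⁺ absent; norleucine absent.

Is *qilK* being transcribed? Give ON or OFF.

OFF

Fuculose is absent, so JalA is inactive.
With no repressor bound, *jovM* is transcribed.
So JovM is produced and active.
Itaconate is present, so KepN is active.
Norleucine is absent, so SibT is active.
No repressor is bound and KepN and SibT are active, so *nerP* is transcribed.
So NerP is produced and active.
With repressor NerP bound, *vorY* is not transcribed.
So VorY is not produced.
Cu²⁺ is absent, so DovC is inactive.
cAMP is present, so DulU is inactive.
Required activator DovC is absent, so *lomY* is not transcribed.
So LomY is not produced.
With no repressor bound, *fenM* is transcribed.
So FenM is produced and active.
Activator FenM is present, so *nerH* is transcribed.
So NerH is produced and active.
No repressor is bound and NerH is active, so *cilT* is transcribed.
So CilT is produced and active.
With repressor CilT bound, *qilK* is not transcribed.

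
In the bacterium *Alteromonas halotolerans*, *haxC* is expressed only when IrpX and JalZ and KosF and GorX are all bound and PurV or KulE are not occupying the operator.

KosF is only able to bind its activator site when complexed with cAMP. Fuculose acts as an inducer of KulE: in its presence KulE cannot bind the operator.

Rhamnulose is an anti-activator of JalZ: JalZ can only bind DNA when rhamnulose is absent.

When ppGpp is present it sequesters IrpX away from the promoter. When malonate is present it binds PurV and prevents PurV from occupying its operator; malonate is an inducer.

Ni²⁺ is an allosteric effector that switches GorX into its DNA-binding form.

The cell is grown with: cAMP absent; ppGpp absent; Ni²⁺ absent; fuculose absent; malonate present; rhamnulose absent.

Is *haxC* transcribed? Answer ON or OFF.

OFF

Malonate is present, so PurV is inactive.
ppGpp is absent, so IrpX is active.
Rhamnulose is absent, so JalZ is active.
cAMP is absent, so KosF is inactive.
Ni²⁺ is absent, so GorX is inactive.
Fuculose is absent, so KulE is active.
With repressor KulE bound, *haxC* is not transcribed.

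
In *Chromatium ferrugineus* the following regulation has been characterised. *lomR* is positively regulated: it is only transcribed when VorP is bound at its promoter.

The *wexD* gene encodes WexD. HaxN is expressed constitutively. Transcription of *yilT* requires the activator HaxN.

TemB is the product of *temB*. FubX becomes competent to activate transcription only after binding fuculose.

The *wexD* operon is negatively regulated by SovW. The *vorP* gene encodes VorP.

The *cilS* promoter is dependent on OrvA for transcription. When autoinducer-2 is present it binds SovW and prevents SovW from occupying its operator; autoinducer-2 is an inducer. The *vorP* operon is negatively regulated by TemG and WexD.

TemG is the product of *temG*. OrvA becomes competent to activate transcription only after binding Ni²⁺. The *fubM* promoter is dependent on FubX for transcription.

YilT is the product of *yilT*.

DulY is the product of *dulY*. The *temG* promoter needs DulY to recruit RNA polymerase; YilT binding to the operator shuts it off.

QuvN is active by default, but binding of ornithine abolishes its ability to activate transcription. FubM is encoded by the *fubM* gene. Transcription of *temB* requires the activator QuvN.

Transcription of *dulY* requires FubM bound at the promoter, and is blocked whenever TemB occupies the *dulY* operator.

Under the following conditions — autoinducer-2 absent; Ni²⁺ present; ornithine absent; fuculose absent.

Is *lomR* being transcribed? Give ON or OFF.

ON

Ornithine is absent, so QuvN is active.
No repressor is bound and QuvN is active, so *temB* is transcribed.
So TemB is produced and active.
Fuculose is absent, so FubX is inactive.
Required activator FubX is absent, so *fubM* is not transcribed.
So FubM is not produced.
With repressor TemB bound, *dulY* is not transcribed.
So DulY is not produced.
HaxN is produced constitutively and is active.
No repressor is bound and HaxN is active, so *yilT* is transcribed.
So YilT is produced and active.
With repressor YilT bound, *temG* is not transcribed.
So TemG is not produced.
Autoinducer-2 is absent, so SovW is active.
With repressor SovW bound, *wexD* is not transcribed.
So WexD is not produced.
With no repressor bound, *vorP* is transcribed.
So VorP is produced and active.
No repressor is bound and VorP is active, so *lomR* is transcribed.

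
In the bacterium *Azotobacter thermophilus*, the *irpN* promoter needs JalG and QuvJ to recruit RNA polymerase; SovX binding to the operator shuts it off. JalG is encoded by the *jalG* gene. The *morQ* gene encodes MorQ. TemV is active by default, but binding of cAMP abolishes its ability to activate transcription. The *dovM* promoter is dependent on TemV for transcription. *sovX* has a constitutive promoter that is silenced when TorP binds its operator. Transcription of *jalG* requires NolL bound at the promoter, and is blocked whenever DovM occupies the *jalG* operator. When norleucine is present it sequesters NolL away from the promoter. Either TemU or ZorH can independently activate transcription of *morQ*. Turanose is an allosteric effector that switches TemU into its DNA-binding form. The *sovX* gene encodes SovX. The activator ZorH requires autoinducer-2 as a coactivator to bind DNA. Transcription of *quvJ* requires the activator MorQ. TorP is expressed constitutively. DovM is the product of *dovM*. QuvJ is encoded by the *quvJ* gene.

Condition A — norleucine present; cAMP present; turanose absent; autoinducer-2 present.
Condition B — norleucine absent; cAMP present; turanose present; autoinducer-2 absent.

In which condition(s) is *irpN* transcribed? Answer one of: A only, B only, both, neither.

Condition A:
TorP is produced constitutively and is active.
With repressor TorP bound, *sovX* is not transcribed.
So SovX is not produced.
Norleucine is present, so NolL is inactive.
cAMP is present, so TemV is inactive.
Required activator TemV is absent, so *dovM* is not transcribed.
So DovM is not produced.
Required activator NolL is absent, so *jalG* is not transcribed.
So JalG is not produced.
Turanose is absent, so TemU is inactive.
Autoinducer-2 is present, so ZorH is active.
Activator ZorH is present, so *morQ* is transcribed.
So MorQ is produced and active.
No repressor is bound and MorQ is active, so *quvJ* is transcribed.
So QuvJ is produced and active.
Required activator JalG is absent, so *irpN* is not transcribed.
→ *irpN* is OFF in A.
Condition B:
TorP is produced constitutively and is active.
With repressor TorP bound, *sovX* is not transcribed.
So SovX is not produced.
Norleucine is absent, so NolL is active.
cAMP is present, so TemV is inactive.
Required activator TemV is absent, so *dovM* is not transcribed.
So DovM is not produced.
No repressor is bound and NolL is active, so *jalG* is transcribed.
So JalG is produced and active.
Turanose is present, so TemU is active.
Autoinducer-2 is absent, so ZorH is inactive.
Activator TemU is present, so *morQ* is transcribed.
So MorQ is produced and active.
No repressor is bound and MorQ is active, so *quvJ* is transcribed.
So QuvJ is produced and active.
No repressor is bound and JalG and QuvJ are active, so *irpN* is transcribed.
→ *irpN* is ON in B.

B only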